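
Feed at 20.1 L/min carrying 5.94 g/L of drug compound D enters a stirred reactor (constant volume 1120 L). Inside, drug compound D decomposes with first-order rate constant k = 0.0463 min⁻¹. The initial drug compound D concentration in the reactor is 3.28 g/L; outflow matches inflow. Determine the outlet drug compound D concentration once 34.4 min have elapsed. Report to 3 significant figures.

V dC/dt = Q(C_in − C) − k V C.
dC/dt = (Q/V) C_in − (Q/V + k) C; effective rate a = Q/V + k = 0.017946 + 0.0463 = 0.064246 min⁻¹.
C_ss = Q C_in/(Q + kV) = 1.6593 g/L; C(t) = C_ss + (C₀ − C_ss) e^(−a t).
C(34.4) = 1.6593 + (1.6207)·e^(−0.064246·34.4) = 1.6593 + (1.6207)·0.10969 = 1.8370 g/L.

1.84 g/L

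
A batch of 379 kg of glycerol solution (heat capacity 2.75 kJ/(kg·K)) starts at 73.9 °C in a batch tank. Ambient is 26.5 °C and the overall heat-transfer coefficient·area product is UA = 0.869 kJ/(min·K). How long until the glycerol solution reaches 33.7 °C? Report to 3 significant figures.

M c_p dT/dt = −UA(T − T_amb).
τ = M c_p/UA = 1199.4 min; T_ss = T_amb = 26.500 °C.
T(t) = T_ss + (T₀ − T_ss)e^(−t/τ); set T = 33.7:
t = −τ ln[(T − T_ss)/(T₀ − T_ss)] = −1199.4 · ln(0.15190) = 2260.3 min.

2260 min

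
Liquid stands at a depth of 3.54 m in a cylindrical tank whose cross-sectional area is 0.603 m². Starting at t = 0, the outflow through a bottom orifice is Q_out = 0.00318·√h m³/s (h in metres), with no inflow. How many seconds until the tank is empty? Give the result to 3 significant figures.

714 s

A dh/dt = −Q_out = −0.00318 √h.
∫ h^(−1/2) dh = −(0.00318/A) ∫ dt, giving 2√h = 2√h₀ − (0.00318/A) t.
Tank is empty when √h = 0: t_empty = 2A√h₀/0.00318.
t_empty = 2·0.603·√3.54/0.00318 = 1.2060·1.8815/0.00318 = 713.55 s.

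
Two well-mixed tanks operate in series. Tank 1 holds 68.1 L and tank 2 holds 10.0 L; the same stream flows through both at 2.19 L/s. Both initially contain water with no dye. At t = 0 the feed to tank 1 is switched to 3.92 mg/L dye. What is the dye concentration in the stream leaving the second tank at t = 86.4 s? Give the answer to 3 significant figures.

Time constants: τᵢ = Vᵢ/Q for each well-mixed tank.
τ₁ = 68.1/2.19 = 31.096 s; τ₂ = 10.0/2.19 = 4.5662 s.
Tank 1: C₁ = C_in(1 − e^(−t/τ₁)). Tank 2 (τ₁ ≠ τ₂): C₂ = C_in[1 − (τ₁ e^(−t/τ₁) − τ₂ e^(−t/τ₂))/(τ₁ − τ₂)].
At t = 86.4: e^(−t/τ₁) = 0.062131, e^(−t/τ₂) = 6.0597e-09.
C₂ = 3.92·[1 − (31.096·0.062131 − 4.5662·6.0597e-09)/(26.530)] = 3.92·0.92717 = 3.6345 mg/L.

3.63 mg/L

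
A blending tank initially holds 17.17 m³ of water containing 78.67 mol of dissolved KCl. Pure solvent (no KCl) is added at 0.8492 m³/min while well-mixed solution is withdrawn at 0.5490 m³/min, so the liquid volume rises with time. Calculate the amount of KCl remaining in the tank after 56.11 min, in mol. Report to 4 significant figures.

22.54 mol

Total volume: dV/dt = Q_in − Q_out = 0.300200 m³/min, so V(t) = 17.17 + 0.300200 t and V(56.11) = 34.0142 m³.
Solute balance: dm/dt = 0 − Q_out C = −Q_out m/V(t).
dm/m = −Q_out dt/(V₀ + 0.300200 t); integrating gives ln(m/m₀) = −(Q_out/(Q_in−Q_out)) ln(V/V₀).
m = m₀ (V₀/V)^(Q_out/(Q_in−Q_out)) = 78.67 × (17.17/34.0142)^(1.82878) = 22.5352 mol.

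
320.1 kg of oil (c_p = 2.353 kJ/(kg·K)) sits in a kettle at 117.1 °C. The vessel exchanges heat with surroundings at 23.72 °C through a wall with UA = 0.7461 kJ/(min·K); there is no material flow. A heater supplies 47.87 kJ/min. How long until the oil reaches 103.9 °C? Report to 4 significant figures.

606.7 min

Lumped-capacitance energy balance: M c_p dT/dt = UA(T_amb − T) + Q̇.
τ = M c_p/UA = 1009.51 min; T_ss = T_amb + Q̇/UA = 23.72 + 47.87/0.7461 = 87.8803 °C.
T(t) = T_ss + (T₀ − T_ss)e^(−t/τ); set T = 103.9:
t = −τ ln[(T − T_ss)/(T₀ − T_ss)] = −1009.51 · ln(0.548250) = 606.740 min.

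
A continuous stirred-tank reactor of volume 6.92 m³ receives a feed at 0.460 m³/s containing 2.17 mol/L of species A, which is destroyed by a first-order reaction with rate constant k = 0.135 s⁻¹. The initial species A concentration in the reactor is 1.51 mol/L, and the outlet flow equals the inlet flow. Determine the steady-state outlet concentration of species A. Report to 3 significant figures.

0.716 mol/L

V dC/dt = Q(C_in − C) − k V C.
At steady state: 0 = Q C_in − (Q + kV) C_ss, so C_ss = Q C_in/(Q + kV).
C_ss = 0.460·2.17/(0.460 + 0.135·6.92) = 0.99820/1.3942 = 0.71597 mol/L.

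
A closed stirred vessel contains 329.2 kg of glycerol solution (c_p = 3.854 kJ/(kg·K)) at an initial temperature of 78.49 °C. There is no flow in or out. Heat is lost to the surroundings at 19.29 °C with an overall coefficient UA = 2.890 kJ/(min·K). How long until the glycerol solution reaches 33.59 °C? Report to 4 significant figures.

Energy balance: M c_p dT/dt = −UA(T − T_amb).
τ = M c_p/UA = 439.009 min; T_ss = T_amb = 19.2900 °C.
T(t) = T_ss + (T₀ − T_ss)e^(−t/τ); set T = 33.59:
t = −τ ln[(T − T_ss)/(T₀ − T_ss)] = −439.009 · ln(0.241554) = 623.684 min.

623.7 min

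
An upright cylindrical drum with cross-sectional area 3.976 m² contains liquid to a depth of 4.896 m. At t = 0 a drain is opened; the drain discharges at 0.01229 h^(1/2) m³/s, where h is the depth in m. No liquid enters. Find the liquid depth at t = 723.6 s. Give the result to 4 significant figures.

With no inflow, A dh/dt = −0.01229 √h.
∫ h^(−1/2) dh = −(0.01229/A) ∫ dt, giving 2√h = 2√h₀ − (0.01229/A) t.
√h = √4.896 − 0.01229·723.6/(2·3.976) = 2.21269 − 1.11834 = 1.09435.
h = 1.09435² = 1.19760 m.

1.198 m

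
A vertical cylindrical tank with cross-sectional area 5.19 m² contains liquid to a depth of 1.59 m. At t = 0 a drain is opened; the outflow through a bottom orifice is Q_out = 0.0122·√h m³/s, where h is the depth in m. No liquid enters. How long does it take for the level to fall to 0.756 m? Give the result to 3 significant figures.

333 s

With no inflow, A dh/dt = −0.0122 √h.
Separate and integrate: 2(√h − √h₀) = −(0.0122/A) t.
t = 2A(√h₀ − √h)/0.0122 = 2·5.19·(√1.59 − √0.756)/0.0122
  = 10.380 × (1.2610 − 0.86948) / 0.0122 = 333.07 s.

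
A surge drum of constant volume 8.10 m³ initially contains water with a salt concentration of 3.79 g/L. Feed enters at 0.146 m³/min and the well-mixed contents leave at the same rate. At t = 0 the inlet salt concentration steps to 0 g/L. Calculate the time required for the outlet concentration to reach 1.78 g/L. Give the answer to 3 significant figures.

41.9 min

Accumulation = in − out for the solute gives V dC/dt = Q(C_in − C), so τ = V/Q = 55.479 min.
C(t) = C_in + (C₀ − C_in) e^(−t/τ). Set C = 1.78 and solve for t:
e^(−t/τ) = (C − C_in)/(C₀ − C_in) = (1.78 − 0)/(3.79 − 0) = 0.46966
t = −τ ln(…) = 55.479 × 0.75575 = 41.929 min.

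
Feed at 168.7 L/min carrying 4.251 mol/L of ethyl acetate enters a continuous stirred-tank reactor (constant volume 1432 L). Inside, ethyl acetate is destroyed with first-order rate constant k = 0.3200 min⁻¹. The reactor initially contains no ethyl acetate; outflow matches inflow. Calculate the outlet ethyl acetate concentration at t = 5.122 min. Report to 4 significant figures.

1.022 mol/L

Accumulation = in − out − consumed: V dC/dt = Q C_in − Q C − k V C.
This is linear with rate a = Q/V + k = 0.437807 min⁻¹.
C_ss = Q C_in/(Q + kV) = 1.14388 mol/L; C(t) = C_ss + (C₀ − C_ss) e^(−a t).
C(5.122) = 1.14388 + (-1.14388)·e^(−0.437807·5.122) = 1.14388 + (-1.14388)·0.106198 = 1.02240 mol/L.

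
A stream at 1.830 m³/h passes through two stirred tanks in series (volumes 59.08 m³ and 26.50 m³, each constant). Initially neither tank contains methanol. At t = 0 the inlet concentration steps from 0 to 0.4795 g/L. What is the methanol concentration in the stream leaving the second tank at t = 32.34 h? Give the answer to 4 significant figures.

0.2020 g/L

Each tank obeys Vᵢ dCᵢ/dt = Q(Cᵢ₋₁ − Cᵢ), so τᵢ = Vᵢ/Q.
τ₁ = 59.08/1.830 = 32.2842 h; τ₂ = 26.50/1.830 = 14.4809 h.
Solving the cascade with C₁(0)=C₂(0)=0 gives C₂(t) = C_in[1 − (τ₁ e^(−t/τ₁) − τ₂ e^(−t/τ₂))/(τ₁ − τ₂)].
At t = 32.34: e^(−t/τ₁) = 0.367244, e^(−t/τ₂) = 0.107175.
C₂ = 0.4795·[1 − (32.2842·0.367244 − 14.4809·0.107175)/(17.8033)] = 0.4795·0.421221 = 0.201976 g/L.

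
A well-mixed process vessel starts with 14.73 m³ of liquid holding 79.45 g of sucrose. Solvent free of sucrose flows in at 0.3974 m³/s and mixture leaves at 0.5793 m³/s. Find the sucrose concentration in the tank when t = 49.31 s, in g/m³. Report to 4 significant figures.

0.6936 g/m³

Total volume: dV/dt = Q_in − Q_out = -0.181900 m³/s, so V(t) = 14.73 − 0.181900 t and V(49.31) = 5.76051 m³.
Solute balance: dm/dt = 0 − Q_out C = −Q_out m/V(t).
Separate: dm/m = −Q_out dt/V(t) ⇒ ln(m/m₀) = −(Q_out/(Q_in−Q_out)) ln(V/V₀).
m = m₀ (V₀/V)^(Q_out/(Q_in−Q_out)) = 79.45 × (14.73/5.76051)^(-3.18472) = 3.99532 g.
C = m/V = 3.99532/5.76051 = 0.693571 g/m³.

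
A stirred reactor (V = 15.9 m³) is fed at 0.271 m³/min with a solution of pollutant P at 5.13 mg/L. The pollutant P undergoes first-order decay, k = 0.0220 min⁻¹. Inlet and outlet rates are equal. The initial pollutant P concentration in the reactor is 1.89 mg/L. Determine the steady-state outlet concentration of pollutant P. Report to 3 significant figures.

2.24 mg/L

V dC/dt = Q(C_in − C) − k V C.
At steady state: 0 = Q C_in − (Q + kV) C_ss, so C_ss = Q C_in/(Q + kV).
C_ss = 0.271·5.13/(0.271 + 0.0220·15.9) = 1.3902/0.62080 = 2.2394 mg/L.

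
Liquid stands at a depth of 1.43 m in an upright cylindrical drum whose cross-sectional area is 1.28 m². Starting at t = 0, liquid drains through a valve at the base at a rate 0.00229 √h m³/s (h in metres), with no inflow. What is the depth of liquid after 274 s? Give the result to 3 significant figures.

With no inflow, A dh/dt = −0.00229 √h.
Separate and integrate: 2(√h − √h₀) = −(0.00229/A) t.
√h = √1.43 − 0.00229·274/(2·1.28) = 1.1958 − 0.24510 = 0.95072.
h = 0.95072² = 0.90388 m.

0.904 m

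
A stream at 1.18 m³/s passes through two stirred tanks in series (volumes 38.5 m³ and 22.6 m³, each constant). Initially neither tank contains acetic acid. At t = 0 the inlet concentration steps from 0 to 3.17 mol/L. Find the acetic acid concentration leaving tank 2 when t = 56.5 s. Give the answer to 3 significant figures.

Time constants: τᵢ = Vᵢ/Q for each well-mixed tank.
τ₁ = 38.5/1.18 = 32.627 s; τ₂ = 22.6/1.18 = 19.153 s.
Solving the cascade with C₁(0)=C₂(0)=0 gives C₂(t) = C_in[1 − (τ₁ e^(−t/τ₁) − τ₂ e^(−t/τ₂))/(τ₁ − τ₂)].
At t = 56.5: e^(−t/τ₁) = 0.17699, e^(−t/τ₂) = 0.052340.
C₂ = 3.17·[1 − (32.627·0.17699 − 19.153·0.052340)/(13.475)] = 3.17·0.64585 = 2.0473 mol/L.

2.05 mol/L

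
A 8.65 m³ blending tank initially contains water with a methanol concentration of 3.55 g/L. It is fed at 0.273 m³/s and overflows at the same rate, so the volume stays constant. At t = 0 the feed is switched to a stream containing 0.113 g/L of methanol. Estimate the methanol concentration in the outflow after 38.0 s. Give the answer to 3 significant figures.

Transient balance on the dissolved component: V dC/dt = Q(C_in − C).
Time constant τ = V/Q = 8.65/0.273 = 31.685 s.
Integrating: C(t) = C_in + (C₀ − C_in) e^(−t/τ).
C(38.0) = 0.113 + (3.55 − 0.113)·e^(−38.0/31.685) = 0.113 + (3.4370)·0.30140 = 1.1489 g/L.

1.15 g/L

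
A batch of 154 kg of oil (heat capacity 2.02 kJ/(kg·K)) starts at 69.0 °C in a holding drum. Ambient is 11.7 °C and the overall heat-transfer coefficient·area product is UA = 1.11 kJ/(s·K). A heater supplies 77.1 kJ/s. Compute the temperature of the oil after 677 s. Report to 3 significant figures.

M c_p dT/dt = −UA(T − T_amb) + Q̇.
dT/dt = (T_ss − T)/τ with T_ss = T_amb + Q̇/UA = 11.7 + 77.1/1.11 = 81.159 °C, τ = M c_p/UA = 154·2.02/1.11 = 280.25 s.
This is linear first-order; T(t) = T_ss + (T₀ − T_ss) e^(−t/τ).
T(677) = 81.159 + (-12.159)·0.089307 = 80.074 °C.

80.1 °C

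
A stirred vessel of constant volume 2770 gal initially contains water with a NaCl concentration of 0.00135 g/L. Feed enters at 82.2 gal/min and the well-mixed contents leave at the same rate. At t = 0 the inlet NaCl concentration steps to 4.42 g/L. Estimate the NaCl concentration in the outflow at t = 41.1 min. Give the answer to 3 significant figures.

3.12 g/L

Unsteady species balance (constant V, well mixed): V dC/dt = Q(C_in − C).
Rewrite as dC/dt + C/τ = C_in/τ, τ = V/Q = 33.698 min.
Solution: C(t) = C_in + (C₀ − C_in) e^(−t/τ).
C(41.1) = 4.42 + (0.00135 − 4.42)·e^(−41.1/33.698) = 4.42 + (-4.4186)·0.29533 = 3.1150 g/L.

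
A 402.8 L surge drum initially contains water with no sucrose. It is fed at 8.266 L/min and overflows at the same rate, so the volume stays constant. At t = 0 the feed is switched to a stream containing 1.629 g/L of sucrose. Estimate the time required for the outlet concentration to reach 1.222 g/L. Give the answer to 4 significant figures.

Species balance on the tank: V dC/dt = Q(C_in − C), so τ = V/Q = 48.7297 min.
C(t) = C_in + (C₀ − C_in) e^(−t/τ). Set C = 1.222 and solve for t:
e^(−t/τ) = (C − C_in)/(C₀ − C_in) = (1.222 − 1.629)/(0 − 1.629) = 0.249847
t = −τ ln(…) = 48.7297 × 1.38691 = 67.5837 min.

67.58 min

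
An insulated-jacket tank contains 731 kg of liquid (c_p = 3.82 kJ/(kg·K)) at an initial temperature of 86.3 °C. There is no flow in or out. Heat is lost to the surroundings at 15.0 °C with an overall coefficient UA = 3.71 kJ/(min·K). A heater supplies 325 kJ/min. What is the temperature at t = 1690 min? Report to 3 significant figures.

101 °C

First-law balance (no shaft work): M c_p dT/dt = −UA(T − T_amb) + Q̇.
dT/dt = (T_ss − T)/τ with T_ss = T_amb + Q̇/UA = 15.0 + 325/3.71 = 102.60 °C, τ = M c_p/UA = 731·3.82/3.71 = 752.67 min.
This is linear first-order; T(t) = T_ss + (T₀ − T_ss) e^(−t/τ).
T(1690) = 102.60 + (-16.301)·0.10589 = 100.87 °C.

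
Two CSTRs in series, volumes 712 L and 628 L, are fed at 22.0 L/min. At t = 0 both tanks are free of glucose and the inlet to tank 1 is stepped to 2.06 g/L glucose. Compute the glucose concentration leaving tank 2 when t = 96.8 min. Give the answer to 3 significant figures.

1.70 g/L

Species balance on tank i: dCᵢ/dt = (Cᵢ₋₁ − Cᵢ)/τᵢ with τᵢ = Vᵢ/Q.
τ₁ = 712/22.0 = 32.364 min; τ₂ = 628/22.0 = 28.545 min.
Solving the cascade with C₁(0)=C₂(0)=0 gives C₂(t) = C_in[1 − (τ₁ e^(−t/τ₁) − τ₂ e^(−t/τ₂))/(τ₁ − τ₂)].
At t = 96.8: e^(−t/τ₁) = 0.050237, e^(−t/τ₂) = 0.033672.
C₂ = 2.06·[1 − (32.364·0.050237 − 28.545·0.033672)/(3.8182)] = 2.06·0.82592 = 1.7014 g/L.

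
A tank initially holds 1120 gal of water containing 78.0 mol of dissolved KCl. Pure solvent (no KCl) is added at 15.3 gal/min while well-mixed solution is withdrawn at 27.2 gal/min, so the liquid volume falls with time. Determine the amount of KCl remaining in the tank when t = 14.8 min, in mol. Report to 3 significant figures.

Total volume: dV/dt = Q_in − Q_out = -11.900 gal/min, so V(t) = 1120 − 11.900 t and V(14.8) = 943.88 gal.
No KCl enters, so dm/dt = −Q_out · (m/V).
Separate: dm/m = −Q_out dt/V(t) ⇒ ln(m/m₀) = −(Q_out/(Q_in−Q_out)) ln(V/V₀).
m = m₀ (V₀/V)^(Q_out/(Q_in−Q_out)) = 78.0 × (1120/943.88)^(-2.2857) = 52.755 mol.

52.8 mol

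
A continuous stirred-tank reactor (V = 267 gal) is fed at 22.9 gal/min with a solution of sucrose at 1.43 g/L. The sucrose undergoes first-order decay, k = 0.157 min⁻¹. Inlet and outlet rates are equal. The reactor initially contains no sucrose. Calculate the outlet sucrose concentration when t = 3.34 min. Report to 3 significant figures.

Species balance: V dC/dt = Q C_in − Q C − k V C.
This is linear with rate a = Q/V + k = 0.24277 min⁻¹.
C_ss = Q C_in/(Q + kV) = 0.50521 g/L; C(t) = C_ss + (C₀ − C_ss) e^(−a t).
C(3.34) = 0.50521 + (-0.50521)·e^(−0.24277·3.34) = 0.50521 + (-0.50521)·0.44448 = 0.28065 g/L.

0.281 g/L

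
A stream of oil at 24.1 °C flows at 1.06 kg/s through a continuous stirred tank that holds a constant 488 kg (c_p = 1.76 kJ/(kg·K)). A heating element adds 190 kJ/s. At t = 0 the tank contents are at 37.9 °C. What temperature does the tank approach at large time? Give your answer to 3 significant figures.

126 °C

Unsteady energy balance on the tank contents: M c_p dT/dt = ṁ c_p (T_in − T) + 190.
At steady state dT/dt = 0 ⇒ T_ss = T_in + Q̇/(ṁ c_p) = 24.1 + 190/(1.06·1.76) = 125.94 °C.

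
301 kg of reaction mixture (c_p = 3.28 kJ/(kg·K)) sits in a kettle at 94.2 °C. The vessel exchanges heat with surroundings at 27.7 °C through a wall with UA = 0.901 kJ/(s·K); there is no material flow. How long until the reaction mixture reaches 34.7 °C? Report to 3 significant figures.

2470 s

Unsteady energy balance on the tank contents: M c_p dT/dt = −UA(T − T_amb).
τ = M c_p/UA = 1095.8 s; T_ss = T_amb = 27.700 °C.
T(t) = T_ss + (T₀ − T_ss)e^(−t/τ); set T = 34.7:
t = −τ ln[(T − T_ss)/(T₀ − T_ss)] = −1095.8 · ln(0.10526) = 2466.9 s.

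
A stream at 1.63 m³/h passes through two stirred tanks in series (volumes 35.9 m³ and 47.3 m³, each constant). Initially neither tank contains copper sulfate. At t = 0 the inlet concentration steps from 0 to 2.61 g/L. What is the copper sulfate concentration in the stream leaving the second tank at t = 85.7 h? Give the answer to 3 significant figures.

Each tank obeys Vᵢ dCᵢ/dt = Q(Cᵢ₋₁ − Cᵢ), so τᵢ = Vᵢ/Q.
τ₁ = 35.9/1.63 = 22.025 h; τ₂ = 47.3/1.63 = 29.018 h.
Tank 1: C₁ = C_in(1 − e^(−t/τ₁)). Tank 2 (τ₁ ≠ τ₂): C₂ = C_in[1 − (τ₁ e^(−t/τ₁) − τ₂ e^(−t/τ₂))/(τ₁ − τ₂)].
At t = 85.7: e^(−t/τ₁) = 0.020423, e^(−t/τ₂) = 0.052167.
C₂ = 2.61·[1 − (22.025·0.020423 − 29.018·0.052167)/(-6.9939)] = 2.61·0.84786 = 2.2129 g/L.

2.21 g/L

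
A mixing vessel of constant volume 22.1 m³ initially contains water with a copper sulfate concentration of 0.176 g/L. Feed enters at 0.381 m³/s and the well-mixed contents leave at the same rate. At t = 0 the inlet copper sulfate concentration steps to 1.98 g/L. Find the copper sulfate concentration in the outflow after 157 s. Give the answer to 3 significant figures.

1.86 g/L

Unsteady species balance (constant V, well mixed): V dC/dt = Q(C_in − C).
Rewrite as dC/dt + C/τ = C_in/τ, τ = V/Q = 58.005 s.
C approaches C_in exponentially: C(t) = C_in + (C₀ − C_in) e^(−t/τ).
C(157) = 1.98 + (0.176 − 1.98)·e^(−157/58.005) = 1.98 + (-1.8040)·0.066760 = 1.8596 g/L.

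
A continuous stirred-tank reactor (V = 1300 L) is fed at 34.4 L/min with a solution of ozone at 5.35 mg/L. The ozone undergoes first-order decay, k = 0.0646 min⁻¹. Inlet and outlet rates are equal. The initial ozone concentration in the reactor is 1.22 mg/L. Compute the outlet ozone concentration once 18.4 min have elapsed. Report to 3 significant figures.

1.49 mg/L

V dC/dt = Q(C_in − C) − k V C.
dC/dt = (Q/V) C_in − (Q/V + k) C; effective rate a = Q/V + k = 0.026462 + 0.0646 = 0.091062 min⁻¹.
C_ss = Q C_in/(Q + kV) = 1.5547 mg/L; C(t) = C_ss + (C₀ − C_ss) e^(−a t).
C(18.4) = 1.5547 + (-0.33465)·e^(−0.091062·18.4) = 1.5547 + (-0.33465)·0.18721 = 1.4920 mg/L.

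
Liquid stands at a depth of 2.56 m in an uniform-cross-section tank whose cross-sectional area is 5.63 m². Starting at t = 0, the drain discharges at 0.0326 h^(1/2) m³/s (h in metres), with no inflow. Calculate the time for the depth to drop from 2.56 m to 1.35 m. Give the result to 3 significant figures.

151 s

With no inflow, A dh/dt = −0.0326 √h.
∫ h^(−1/2) dh = −(0.0326/A) ∫ dt, giving 2√h = 2√h₀ − (0.0326/A) t.
t = 2A(√h₀ − √h)/0.0326 = 2·5.63·(√2.56 − √1.35)/0.0326
  = 11.260 × (1.6000 − 1.1619) / 0.0326 = 151.32 s.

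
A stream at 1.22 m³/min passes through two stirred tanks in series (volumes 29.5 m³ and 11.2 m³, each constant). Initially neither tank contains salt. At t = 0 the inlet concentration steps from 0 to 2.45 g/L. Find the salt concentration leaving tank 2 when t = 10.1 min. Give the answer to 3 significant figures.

0.348 g/L

Species balance on tank i: dCᵢ/dt = (Cᵢ₋₁ − Cᵢ)/τᵢ with τᵢ = Vᵢ/Q.
τ₁ = 29.5/1.22 = 24.180 min; τ₂ = 11.2/1.22 = 9.1803 min.
Solving the cascade with C₁(0)=C₂(0)=0 gives C₂(t) = C_in[1 − (τ₁ e^(−t/τ₁) − τ₂ e^(−t/τ₂))/(τ₁ − τ₂)].
At t = 10.1: e^(−t/τ₁) = 0.65856, e^(−t/τ₂) = 0.33281.
C₂ = 2.45·[1 − (24.180·0.65856 − 9.1803·0.33281)/(15.000)] = 2.45·0.14207 = 0.34807 g/L.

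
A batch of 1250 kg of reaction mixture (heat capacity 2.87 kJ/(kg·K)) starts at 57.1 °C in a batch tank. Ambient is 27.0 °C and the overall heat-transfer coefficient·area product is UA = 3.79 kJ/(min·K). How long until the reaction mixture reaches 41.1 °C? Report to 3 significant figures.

Unsteady energy balance on the tank contents: M c_p dT/dt = −UA(T − T_amb).
τ = M c_p/UA = 946.57 min; T_ss = T_amb = 27.000 °C.
T(t) = T_ss + (T₀ − T_ss)e^(−t/τ); set T = 41.1:
t = −τ ln[(T − T_ss)/(T₀ − T_ss)] = −946.57 · ln(0.46844) = 717.83 min.

718 min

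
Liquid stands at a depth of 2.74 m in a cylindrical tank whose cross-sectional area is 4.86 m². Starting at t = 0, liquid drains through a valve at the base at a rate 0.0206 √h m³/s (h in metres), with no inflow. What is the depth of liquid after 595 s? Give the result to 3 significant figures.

With no inflow, A dh/dt = −0.0206 √h.
This is separable: 2 d(√h)/dt = −0.0206/A, so √h = √h₀ − (0.0206/(2A)) t.
√h = √2.74 − 0.0206·595/(2·4.86) = 1.6553 − 1.2610 = 0.39429.
h = 0.39429² = 0.15546 m.

0.155 m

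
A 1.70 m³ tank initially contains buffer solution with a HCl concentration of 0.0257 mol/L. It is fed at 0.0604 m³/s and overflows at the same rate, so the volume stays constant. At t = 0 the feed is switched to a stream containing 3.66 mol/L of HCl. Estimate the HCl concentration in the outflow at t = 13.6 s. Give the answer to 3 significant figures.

1.42 mol/L

Unsteady species balance (constant V, well mixed): V dC/dt = Q(C_in − C).
Rewrite as dC/dt + C/τ = C_in/τ, τ = V/Q = 28.146 s.
Integrating: C(t) = C_in + (C₀ − C_in) e^(−t/τ).
C(13.6) = 3.66 + (0.0257 − 3.66)·e^(−13.6/28.146) = 3.66 + (-3.6343)·0.61681 = 1.4183 mol/L.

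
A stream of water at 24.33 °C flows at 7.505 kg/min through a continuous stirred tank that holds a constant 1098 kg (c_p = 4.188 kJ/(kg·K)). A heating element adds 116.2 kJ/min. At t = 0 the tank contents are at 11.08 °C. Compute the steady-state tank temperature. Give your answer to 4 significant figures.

28.03 °C

M c_p dT/dt = ṁ c_p (T_in − T) + Q̇.
At steady state dT/dt = 0 ⇒ T_ss = T_in + Q̇/(ṁ c_p) = 24.33 + 116.2/(7.505·4.188) = 28.0270 °C.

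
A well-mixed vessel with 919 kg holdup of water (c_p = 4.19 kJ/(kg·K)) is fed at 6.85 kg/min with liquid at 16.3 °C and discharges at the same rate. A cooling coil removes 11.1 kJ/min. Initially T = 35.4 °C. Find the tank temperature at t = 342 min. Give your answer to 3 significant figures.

17.4 °C

Unsteady energy balance on the tank contents: M c_p dT/dt = ṁ c_p (T_in − T) − 11.1.
τ = M/ṁ = 134.16 min; T_ss = T_in − Q̇/(ṁ c_p) = 16.3 − 11.1/(6.85·4.19) = 15.913 °C.
Solution: T(t) = T_ss + (T₀ − T_ss) e^(−t/τ).
T(342) = 15.913 + (19.487)·e^(−342/134.16) = 15.913 + (19.487)·0.078145 = 17.436 °C.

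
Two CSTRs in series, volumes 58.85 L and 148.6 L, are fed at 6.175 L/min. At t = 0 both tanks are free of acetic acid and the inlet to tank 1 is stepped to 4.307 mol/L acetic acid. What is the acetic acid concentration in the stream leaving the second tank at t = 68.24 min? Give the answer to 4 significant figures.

Time constants: τᵢ = Vᵢ/Q for each well-mixed tank.
τ₁ = 58.85/6.175 = 9.53036 min; τ₂ = 148.6/6.175 = 24.0648 min.
Solving the cascade with C₁(0)=C₂(0)=0 gives C₂(t) = C_in[1 − (τ₁ e^(−t/τ₁) − τ₂ e^(−t/τ₂))/(τ₁ − τ₂)].
At t = 68.24: e^(−t/τ₁) = 0.000776843, e^(−t/τ₂) = 0.0586786.
C₂ = 4.307·[1 − (9.53036·0.000776843 − 24.0648·0.0586786)/(-14.5344)] = 4.307·0.903355 = 3.89075 mol/L.

3.891 mol/L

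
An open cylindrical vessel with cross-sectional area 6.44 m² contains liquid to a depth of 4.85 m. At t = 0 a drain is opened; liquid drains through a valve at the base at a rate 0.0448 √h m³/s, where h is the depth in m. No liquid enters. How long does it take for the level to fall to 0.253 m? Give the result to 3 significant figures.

With no inflow, A dh/dt = −0.0448 √h.
∫ h^(−1/2) dh = −(0.0448/A) ∫ dt, giving 2√h = 2√h₀ − (0.0448/A) t.
t = 2A(√h₀ − √h)/0.0448 = 2·6.44·(√4.85 − √0.253)/0.0448
  = 12.880 × (2.2023 − 0.50299) / 0.0448 = 488.54 s.

489 s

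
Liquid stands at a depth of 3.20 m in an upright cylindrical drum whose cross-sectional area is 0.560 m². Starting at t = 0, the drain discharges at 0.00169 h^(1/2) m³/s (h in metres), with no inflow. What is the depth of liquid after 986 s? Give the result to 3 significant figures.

0.0906 m

A dh/dt = −Q_out = −0.00169 √h.
∫ h^(−1/2) dh = −(0.00169/A) ∫ dt, giving 2√h = 2√h₀ − (0.00169/A) t.
√h = √3.20 − 0.00169·986/(2·0.560) = 1.7889 − 1.4878 = 0.30105.
h = 0.30105² = 0.090632 m.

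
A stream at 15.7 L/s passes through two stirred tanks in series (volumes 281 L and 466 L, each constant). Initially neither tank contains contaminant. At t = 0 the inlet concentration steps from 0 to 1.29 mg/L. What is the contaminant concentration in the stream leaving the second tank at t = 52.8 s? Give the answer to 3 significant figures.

0.844 mg/L

Time constants: τᵢ = Vᵢ/Q for each well-mixed tank.
τ₁ = 281/15.7 = 17.898 s; τ₂ = 466/15.7 = 29.682 s.
Tank 1: C₁ = C_in(1 − e^(−t/τ₁)). Tank 2 (τ₁ ≠ τ₂): C₂ = C_in[1 − (τ₁ e^(−t/τ₁) − τ₂ e^(−t/τ₂))/(τ₁ − τ₂)].
At t = 52.8: e^(−t/τ₁) = 0.052338, e^(−t/τ₂) = 0.16883.
C₂ = 1.29·[1 − (17.898·0.052338 − 29.682·0.16883)/(-11.783)] = 1.29·0.65424 = 0.84397 mg/L.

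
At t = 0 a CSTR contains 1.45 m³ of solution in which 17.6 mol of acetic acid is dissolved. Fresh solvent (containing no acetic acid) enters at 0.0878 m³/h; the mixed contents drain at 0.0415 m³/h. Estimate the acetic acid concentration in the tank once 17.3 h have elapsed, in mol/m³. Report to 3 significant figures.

5.27 mol/m³

Let m(t) be the amount of acetic acid. Volume: V(t) = V₀ + (Q_in − Q_out) t = 1.45 + 0.046300 t; V(17.3) = 2.2510 m³.
No acetic acid enters, so dm/dt = −Q_out · (m/V).
dm/m = −Q_out dt/(V₀ + 0.046300 t); integrating gives ln(m/m₀) = −(Q_out/(Q_in−Q_out)) ln(V/V₀).
m = m₀ (V₀/V)^(Q_out/(Q_in−Q_out)) = 17.6 × (1.45/2.2510)^(0.89633) = 11.866 mol.
C = m/V = 11.866/2.2510 = 5.2715 mol/m³.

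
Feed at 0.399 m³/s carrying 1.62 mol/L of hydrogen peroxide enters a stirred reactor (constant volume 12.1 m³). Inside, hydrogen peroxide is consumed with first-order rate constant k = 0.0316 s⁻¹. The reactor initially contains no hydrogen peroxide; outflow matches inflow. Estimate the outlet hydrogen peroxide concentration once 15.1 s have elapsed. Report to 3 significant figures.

Accumulation = in − out − consumed: V dC/dt = Q C_in − Q C − k V C.
dC/dt = (Q/V) C_in − (Q/V + k) C; effective rate a = Q/V + k = 0.032975 + 0.0316 = 0.064575 s⁻¹.
C_ss = Q C_in/(Q + kV) = 0.82725 mol/L; C(t) = C_ss + (C₀ − C_ss) e^(−a t).
C(15.1) = 0.82725 + (-0.82725)·e^(−0.064575·15.1) = 0.82725 + (-0.82725)·0.37716 = 0.51524 mol/L.

0.515 mol/L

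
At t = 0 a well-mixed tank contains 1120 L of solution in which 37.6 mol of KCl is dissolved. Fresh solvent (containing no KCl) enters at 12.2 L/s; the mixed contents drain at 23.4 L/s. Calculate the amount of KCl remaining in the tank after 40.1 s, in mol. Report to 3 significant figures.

Let m(t) be the amount of KCl. Volume: V(t) = V₀ + (Q_in − Q_out) t = 1120 − 11.200 t; V(40.1) = 670.88 L.
Species balance (pure solvent in): dm/dt = −Q_out · m/V(t).
dm/m = −Q_out dt/(V₀ − 11.200 t); integrating gives ln(m/m₀) = −(Q_out/(Q_in−Q_out)) ln(V/V₀).
m = m₀ (V₀/V)^(Q_out/(Q_in−Q_out)) = 37.6 × (1120/670.88)^(-2.0893) = 12.888 mol.

12.9 mol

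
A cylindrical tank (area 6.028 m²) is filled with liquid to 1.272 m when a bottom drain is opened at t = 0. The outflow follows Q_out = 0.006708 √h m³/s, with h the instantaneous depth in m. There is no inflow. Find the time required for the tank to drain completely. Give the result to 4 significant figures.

With no inflow, A dh/dt = −0.006708 √h.
This is separable: 2 d(√h)/dt = −0.006708/A, so √h = √h₀ − (0.006708/(2A)) t.
Tank is empty when √h = 0: t_empty = 2A√h₀/0.006708.
t_empty = 2·6.028·√1.272/0.006708 = 12.0560·1.12783/0.006708 = 2027.00 s.

2027 s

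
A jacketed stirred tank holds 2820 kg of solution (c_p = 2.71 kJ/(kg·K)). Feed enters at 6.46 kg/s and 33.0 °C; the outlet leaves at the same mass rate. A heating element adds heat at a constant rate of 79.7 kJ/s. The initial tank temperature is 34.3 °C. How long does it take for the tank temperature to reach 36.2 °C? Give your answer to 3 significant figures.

First-law balance (no shaft work): M c_p dT/dt = ṁ c_p (T_in − T) + 79.7.
τ = M/ṁ = 436.53 s; T_ss = T_in + Q̇/(ṁ c_p) = 37.553 °C.
T(t) = T_ss + (T₀ − T_ss) e^(−t/τ). Set T = 36.2:
e^(−t/τ) = (36.2 − 37.553)/(34.3 − 37.553) = 0.41585
t = −436.53 · ln(0.41585) = 383.03 s.

383 s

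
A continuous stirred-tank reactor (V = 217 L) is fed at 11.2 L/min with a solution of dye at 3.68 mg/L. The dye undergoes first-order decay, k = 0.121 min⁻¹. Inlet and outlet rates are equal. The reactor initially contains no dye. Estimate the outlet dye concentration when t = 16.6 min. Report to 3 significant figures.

1.04 mg/L

V dC/dt = Q(C_in − C) − k V C.
This is linear with rate a = Q/V + k = 0.17261 min⁻¹.
C_ss = Q C_in/(Q + kV) = 1.1004 mg/L; C(t) = C_ss + (C₀ − C_ss) e^(−a t).
C(16.6) = 1.1004 + (-1.1004)·e^(−0.17261·16.6) = 1.1004 + (-1.1004)·0.056962 = 1.0377 mg/L.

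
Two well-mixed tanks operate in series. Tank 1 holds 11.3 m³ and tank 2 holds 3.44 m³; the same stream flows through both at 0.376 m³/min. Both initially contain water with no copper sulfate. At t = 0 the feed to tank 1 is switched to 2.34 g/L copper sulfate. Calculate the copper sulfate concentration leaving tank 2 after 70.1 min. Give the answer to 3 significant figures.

2.01 g/L

Each tank obeys Vᵢ dCᵢ/dt = Q(Cᵢ₋₁ − Cᵢ), so τᵢ = Vᵢ/Q.
τ₁ = 11.3/0.376 = 30.053 min; τ₂ = 3.44/0.376 = 9.1489 min.
Tank 1: C₁ = C_in(1 − e^(−t/τ₁)). Tank 2 (τ₁ ≠ τ₂): C₂ = C_in[1 − (τ₁ e^(−t/τ₁) − τ₂ e^(−t/τ₂))/(τ₁ − τ₂)].
At t = 70.1: e^(−t/τ₁) = 0.097050, e^(−t/τ₂) = 0.00047032.
C₂ = 2.34·[1 − (30.053·0.097050 − 9.1489·0.00047032)/(20.904)] = 2.34·0.86068 = 2.0140 g/L.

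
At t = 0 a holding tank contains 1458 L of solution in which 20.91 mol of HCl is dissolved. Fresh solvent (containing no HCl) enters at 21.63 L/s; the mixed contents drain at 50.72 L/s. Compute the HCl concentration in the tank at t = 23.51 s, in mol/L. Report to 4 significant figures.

0.008957 mol/L

Let m(t) be the amount of HCl. Volume: V(t) = V₀ + (Q_in − Q_out) t = 1458 − 29.0900 t; V(23.51) = 774.094 L.
Solute balance: dm/dt = 0 − Q_out C = −Q_out m/V(t).
dm/m = −Q_out dt/(V₀ − 29.0900 t); integrating gives ln(m/m₀) = −(Q_out/(Q_in−Q_out)) ln(V/V₀).
m = m₀ (V₀/V)^(Q_out/(Q_in−Q_out)) = 20.91 × (1458/774.094)^(-1.74355) = 6.93330 mol.
C = m/V = 6.93330/774.094 = 0.00895666 mol/L.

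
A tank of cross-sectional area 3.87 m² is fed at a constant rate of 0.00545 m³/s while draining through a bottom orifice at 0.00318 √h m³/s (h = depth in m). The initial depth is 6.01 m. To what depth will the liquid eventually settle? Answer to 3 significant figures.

2.94 m

A dh/dt = Q_in − 0.00318 √h. Steady state requires inflow = outflow:
Q_in = 0.00318 √h_ss ⇒ √h_ss = 0.00545/0.00318 = 1.7138.
h_ss = 1.7138² = 2.9372 m. (Since h₀ = 6.01 m > h_ss, the level will fall toward this value.)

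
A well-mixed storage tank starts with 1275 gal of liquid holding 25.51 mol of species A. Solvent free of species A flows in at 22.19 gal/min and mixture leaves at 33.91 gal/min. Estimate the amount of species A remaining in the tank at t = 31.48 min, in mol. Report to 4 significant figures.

Let m(t) be the amount of species A. Volume: V(t) = V₀ + (Q_in − Q_out) t = 1275 − 11.7200 t; V(31.48) = 906.054 gal.
No species A enters, so dm/dt = −Q_out · (m/V).
dm/m = −Q_out dt/(V₀ − 11.7200 t); integrating gives ln(m/m₀) = −(Q_out/(Q_in−Q_out)) ln(V/V₀).
m = m₀ (V₀/V)^(Q_out/(Q_in−Q_out)) = 25.51 × (1275/906.054)^(-2.89334) = 9.49436 mol.

9.494 mol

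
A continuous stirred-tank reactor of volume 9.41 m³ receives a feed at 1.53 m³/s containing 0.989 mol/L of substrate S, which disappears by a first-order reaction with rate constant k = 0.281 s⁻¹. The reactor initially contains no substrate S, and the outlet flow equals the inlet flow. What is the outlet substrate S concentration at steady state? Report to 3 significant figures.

V dC/dt = Q(C_in − C) − k V C.
At steady state: 0 = Q C_in − (Q + kV) C_ss, so C_ss = Q C_in/(Q + kV).
C_ss = 1.53·0.989/(1.53 + 0.281·9.41) = 1.5132/4.1742 = 0.36250 mol/L.

0.363 mol/L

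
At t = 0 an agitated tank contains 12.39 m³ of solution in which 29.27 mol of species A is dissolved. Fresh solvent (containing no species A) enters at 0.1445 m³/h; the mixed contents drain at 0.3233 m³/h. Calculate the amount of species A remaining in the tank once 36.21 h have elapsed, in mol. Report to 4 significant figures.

Let m(t) be the amount of species A. Volume: V(t) = V₀ + (Q_in − Q_out) t = 12.39 − 0.178800 t; V(36.21) = 5.91565 m³.
Species balance (pure solvent in): dm/dt = −Q_out · m/V(t).
dm/m = −Q_out dt/(V₀ − 0.178800 t); integrating gives ln(m/m₀) = −(Q_out/(Q_in−Q_out)) ln(V/V₀).
m = m₀ (V₀/V)^(Q_out/(Q_in−Q_out)) = 29.27 × (12.39/5.91565)^(-1.80817) = 7.68913 mol.

7.689 mol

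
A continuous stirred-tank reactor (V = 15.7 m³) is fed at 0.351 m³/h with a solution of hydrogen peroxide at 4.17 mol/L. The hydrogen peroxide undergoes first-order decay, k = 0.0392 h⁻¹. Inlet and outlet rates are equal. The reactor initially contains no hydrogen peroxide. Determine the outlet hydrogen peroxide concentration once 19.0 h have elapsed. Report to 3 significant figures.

Species balance: V dC/dt = Q C_in − Q C − k V C.
dC/dt = (Q/V) C_in − (Q/V + k) C; effective rate a = Q/V + k = 0.022357 + 0.0392 = 0.061557 h⁻¹.
C_ss = Q C_in/(Q + kV) = 1.5145 mol/L; C(t) = C_ss + (C₀ − C_ss) e^(−a t).
C(19.0) = 1.5145 + (-1.5145)·e^(−0.061557·19.0) = 1.5145 + (-1.5145)·0.31050 = 1.0442 mol/L.

1.04 mol/L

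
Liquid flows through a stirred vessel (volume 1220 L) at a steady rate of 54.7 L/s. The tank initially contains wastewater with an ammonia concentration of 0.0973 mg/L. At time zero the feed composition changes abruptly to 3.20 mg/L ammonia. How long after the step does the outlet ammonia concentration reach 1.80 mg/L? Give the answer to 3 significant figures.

17.7 s

Species balance: V dC/dt = Q(C_in − C) ⇒ τ = V/Q = 22.303 s.
C(t) = C_in + (C₀ − C_in) e^(−t/τ). Set C = 1.80 and solve for t:
e^(−t/τ) = (C − C_in)/(C₀ − C_in) = (1.80 − 3.20)/(0.0973 − 3.20) = 0.45122
t = −τ ln(…) = 22.303 × 0.79580 = 17.749 s.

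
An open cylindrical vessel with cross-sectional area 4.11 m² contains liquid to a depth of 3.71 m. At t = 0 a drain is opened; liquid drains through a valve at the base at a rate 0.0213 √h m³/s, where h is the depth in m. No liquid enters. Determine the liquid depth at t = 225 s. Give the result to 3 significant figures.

Mass balance (ρ constant): A dh/dt = −0.0213 √h.
This is separable: 2 d(√h)/dt = −0.0213/A, so √h = √h₀ − (0.0213/(2A)) t.
√h = √3.71 − 0.0213·225/(2·4.11) = 1.9261 − 0.58303 = 1.3431.
h = 1.3431² = 1.8039 m.

1.80 m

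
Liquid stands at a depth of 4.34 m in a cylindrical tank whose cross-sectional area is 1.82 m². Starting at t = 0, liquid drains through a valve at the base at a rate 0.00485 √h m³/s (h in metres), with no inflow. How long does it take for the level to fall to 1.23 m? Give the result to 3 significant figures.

Mass balance (ρ constant): A dh/dt = −0.00485 √h.
Separate and integrate: 2(√h − √h₀) = −(0.00485/A) t.
t = 2A(√h₀ − √h)/0.00485 = 2·1.82·(√4.34 − √1.23)/0.00485
  = 3.6400 × (2.0833 − 1.1091) / 0.00485 = 731.16 s.

731 s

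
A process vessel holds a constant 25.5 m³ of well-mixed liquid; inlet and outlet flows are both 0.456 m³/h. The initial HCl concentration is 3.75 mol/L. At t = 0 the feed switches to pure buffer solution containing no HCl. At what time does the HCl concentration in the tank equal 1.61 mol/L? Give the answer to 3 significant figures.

47.3 h

Accumulation = in − out for the solute gives V dC/dt = Q(C_in − C), so τ = V/Q = 55.921 h.
C(t) = C_in + (C₀ − C_in) e^(−t/τ). Set C = 1.61 and solve for t:
e^(−t/τ) = (C − C_in)/(C₀ − C_in) = (1.61 − 0)/(3.75 − 0) = 0.42933
t = −τ ln(…) = 55.921 × 0.84552 = 47.282 h.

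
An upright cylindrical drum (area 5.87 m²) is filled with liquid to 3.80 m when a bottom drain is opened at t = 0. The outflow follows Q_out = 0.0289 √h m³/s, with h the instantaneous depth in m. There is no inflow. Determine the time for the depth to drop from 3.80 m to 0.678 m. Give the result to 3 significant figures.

457 s

Mass balance (ρ constant): A dh/dt = −0.0289 √h.
∫ h^(−1/2) dh = −(0.0289/A) ∫ dt, giving 2√h = 2√h₀ − (0.0289/A) t.
t = 2A(√h₀ − √h)/0.0289 = 2·5.87·(√3.80 − √0.678)/0.0289
  = 11.740 × (1.9494 − 0.82341) / 0.0289 = 457.39 s.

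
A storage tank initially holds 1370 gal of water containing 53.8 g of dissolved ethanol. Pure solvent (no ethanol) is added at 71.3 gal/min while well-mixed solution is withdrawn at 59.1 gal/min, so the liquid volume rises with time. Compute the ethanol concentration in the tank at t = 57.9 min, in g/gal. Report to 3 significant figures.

Total volume: dV/dt = Q_in − Q_out = 12.200 gal/min, so V(t) = 1370 + 12.200 t and V(57.9) = 2076.4 gal.
No ethanol enters, so dm/dt = −Q_out · (m/V).
dm/m = −Q_out dt/(V₀ + 12.200 t); integrating gives ln(m/m₀) = −(Q_out/(Q_in−Q_out)) ln(V/V₀).
m = m₀ (V₀/V)^(Q_out/(Q_in−Q_out)) = 53.8 × (1370/2076.4)^(4.8443) = 7.1775 g.
C = m/V = 7.1775/2076.4 = 0.0034568 g/gal.

0.00346 g/gal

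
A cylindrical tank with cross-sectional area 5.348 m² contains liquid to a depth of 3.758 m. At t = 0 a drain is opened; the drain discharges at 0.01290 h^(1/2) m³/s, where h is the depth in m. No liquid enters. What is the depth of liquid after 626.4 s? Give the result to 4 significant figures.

A dh/dt = −Q_out = −0.01290 √h.
∫ h^(−1/2) dh = −(0.01290/A) ∫ dt, giving 2√h = 2√h₀ − (0.01290/A) t.
√h = √3.758 − 0.01290·626.4/(2·5.348) = 1.93856 − 0.755475 = 1.18308.
h = 1.18308² = 1.39968 m.

1.400 m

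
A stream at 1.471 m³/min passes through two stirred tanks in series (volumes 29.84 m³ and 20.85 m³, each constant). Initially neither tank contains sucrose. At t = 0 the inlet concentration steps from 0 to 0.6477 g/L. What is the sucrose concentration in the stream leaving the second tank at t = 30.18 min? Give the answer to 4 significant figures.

0.3407 g/L

Species balance on tank i: dCᵢ/dt = (Cᵢ₋₁ − Cᵢ)/τᵢ with τᵢ = Vᵢ/Q.
τ₁ = 29.84/1.471 = 20.2855 min; τ₂ = 20.85/1.471 = 14.1740 min.
Tank 1: C₁ = C_in(1 − e^(−t/τ₁)). Tank 2 (τ₁ ≠ τ₂): C₂ = C_in[1 − (τ₁ e^(−t/τ₁) − τ₂ e^(−t/τ₂))/(τ₁ − τ₂)].
At t = 30.18: e^(−t/τ₁) = 0.225878, e^(−t/τ₂) = 0.118927.
C₂ = 0.6477·[1 − (20.2855·0.225878 − 14.1740·0.118927)/(6.11149)] = 0.6477·0.526077 = 0.340740 g/L.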